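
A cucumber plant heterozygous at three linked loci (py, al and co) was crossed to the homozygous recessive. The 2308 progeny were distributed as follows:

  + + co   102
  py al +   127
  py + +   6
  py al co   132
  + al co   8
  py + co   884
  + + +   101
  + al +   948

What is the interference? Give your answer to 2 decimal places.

The two most frequent reciprocal classes, + al + and py + co, are the parental types, so the F1 was + al + / py + co.
The two rarest classes, + al co and py + +, are the double crossovers. Comparing them with the parentals, only the co allele has switched, so co is the middle locus and the order is al – co – py.
al–co: (233 + 14)/2308 = 0.1070; co–py: (229 + 14)/2308 = 0.1053.
Expected DCO frequency = 0.1070 × 0.1053 ≈ 0.01127; observed = 14/2308 ≈ 0.00607.
Coefficient of coincidence = 0.00607/0.01127 ≈ 0.54; interference = 1 − 0.54 = 0.46.

0.46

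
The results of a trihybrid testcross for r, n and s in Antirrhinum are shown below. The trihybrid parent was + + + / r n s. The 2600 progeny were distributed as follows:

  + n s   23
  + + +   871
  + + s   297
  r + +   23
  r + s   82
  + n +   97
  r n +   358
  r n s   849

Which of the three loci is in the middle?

r

The two rarest classes, r + + and + n s, are the double crossovers. Comparing them with the parentals, only the r allele has switched, so r is the middle locus and the order is n – r – s.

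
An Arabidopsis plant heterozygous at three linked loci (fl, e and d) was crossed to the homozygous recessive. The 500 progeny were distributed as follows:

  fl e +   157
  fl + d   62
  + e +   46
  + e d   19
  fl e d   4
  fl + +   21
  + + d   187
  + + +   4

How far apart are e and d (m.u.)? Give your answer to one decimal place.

9.6 m.u.

The two most frequent reciprocal classes, + + d and fl e +, are the parental types, so the F1 was + + d / fl e +.
The two rarest classes, + + + and fl e d, are the double crossovers. Comparing them with the parentals, only the d allele has switched, so d is the middle locus and the order is e – d – fl.
Crossovers in the e–d interval produce the single-crossover classes + e d and fl + + (19 + 21 = 40) plus the double crossovers (8).
RF(e–d) = (40 + 8) / 500 = 48/500 = 0.0960 → 9.6 m.u.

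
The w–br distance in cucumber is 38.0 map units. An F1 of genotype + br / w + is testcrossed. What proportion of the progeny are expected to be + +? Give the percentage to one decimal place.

19.0%

A map distance of 38.0 map units corresponds to a recombination frequency of 0.380.
The F1 is + br / w +, so + + is a recombinant gamete class with expected frequency r/2 = 0.380/2 = 0.1900.
That is 0.1900 = 19.0% of the progeny.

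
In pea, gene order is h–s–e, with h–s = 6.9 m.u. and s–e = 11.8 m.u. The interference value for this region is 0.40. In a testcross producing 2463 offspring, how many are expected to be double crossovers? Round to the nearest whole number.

12

Map distances give recombination frequencies of 0.069 and 0.118 for the two intervals.
With interference 0.40 (so coincidence = 0.60), expected double-crossover frequency = 0.069 × 0.118 × 0.60 = 0.00489.
Expected number = 0.00489 × 2463 = 12.03 ≈ 12.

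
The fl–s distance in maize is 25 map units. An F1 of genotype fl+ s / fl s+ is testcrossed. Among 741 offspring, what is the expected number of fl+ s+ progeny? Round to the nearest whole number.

93

A map distance of 25 map units corresponds to a recombination frequency of 0.250.
The F1 is fl+ s / fl s+, so fl+ s+ is a recombinant gamete class with expected frequency r/2 = 0.250/2 = 0.1250.
Expected number = 0.1250 × 741 = 92.62 ≈ 93.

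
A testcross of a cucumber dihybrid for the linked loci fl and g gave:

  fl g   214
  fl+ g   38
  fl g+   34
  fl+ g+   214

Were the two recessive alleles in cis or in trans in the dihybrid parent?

cis

The two most frequent classes are fl+ g+ (214) and fl g (214); these are the parental (non-recombinant) types.
So the F1 carried fl+ g+ on one chromosome and fl g on the other — the recessive alleles are on the same chromosome (cis / coupling).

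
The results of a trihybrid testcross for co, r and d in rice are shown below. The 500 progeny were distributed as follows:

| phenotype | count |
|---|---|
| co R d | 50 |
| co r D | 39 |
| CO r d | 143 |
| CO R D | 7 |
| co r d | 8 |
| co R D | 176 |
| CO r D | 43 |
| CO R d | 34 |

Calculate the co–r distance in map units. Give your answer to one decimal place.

The two most frequent reciprocal classes, CO r d and co R D, are the parental types, so the F1 was CO r d / co R D.
The two rarest classes, co r d and CO R D, are the double crossovers. Comparing them with the parentals, only the co allele has switched, so co is the middle locus and the order is r – co – d.
Crossovers in the r–co interval produce the single-crossover classes CO R d and co r D (34 + 39 = 73) plus the double crossovers (15).
RF(r–co) = (73 + 15) / 500 = 88/500 = 0.1760 → 17.6 map units.

17.6 map units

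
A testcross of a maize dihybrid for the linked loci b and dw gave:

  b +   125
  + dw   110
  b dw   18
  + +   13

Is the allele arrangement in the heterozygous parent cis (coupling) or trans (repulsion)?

The two most frequent classes are + dw (110) and b + (125); these are the parental (non-recombinant) types.
So the F1 carried + dw on one chromosome and b + on the other — the recessive alleles are on opposite chromosomes (trans / repulsion).

trans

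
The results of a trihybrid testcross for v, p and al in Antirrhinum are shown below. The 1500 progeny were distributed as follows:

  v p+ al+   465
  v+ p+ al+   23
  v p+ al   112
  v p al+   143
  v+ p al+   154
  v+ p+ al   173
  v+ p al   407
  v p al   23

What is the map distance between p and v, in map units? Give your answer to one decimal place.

24.1 map units

The two most frequent reciprocal classes, v p+ al+ and v+ p al, are the parental types, so the F1 was v p+ al+ / v+ p al.
The two rarest classes, v+ p+ al+ and v p al, are the double crossovers. Comparing them with the parentals, only the v allele has switched, so v is the middle locus and the order is p – v – al.
Crossovers in the p–v interval produce the single-crossover classes v p al+ and v+ p+ al (143 + 173 = 316) plus the double crossovers (46).
RF(p–v) = (316 + 46) / 1500 = 362/1500 = 0.2413 → 24.1 map units.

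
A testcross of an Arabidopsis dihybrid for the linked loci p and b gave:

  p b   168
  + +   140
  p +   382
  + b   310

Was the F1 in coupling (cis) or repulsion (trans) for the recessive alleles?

trans

The two most frequent classes are + b (310) and p + (382); these are the parental (non-recombinant) types.
So the F1 carried + b on one chromosome and p + on the other — the recessive alleles are on opposite chromosomes (trans / repulsion).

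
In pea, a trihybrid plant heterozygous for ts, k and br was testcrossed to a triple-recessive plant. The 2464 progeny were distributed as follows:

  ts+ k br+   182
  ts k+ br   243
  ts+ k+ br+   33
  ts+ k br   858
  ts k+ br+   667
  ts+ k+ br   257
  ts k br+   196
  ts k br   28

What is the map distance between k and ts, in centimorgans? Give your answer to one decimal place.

20.9 centimorgans

The two most frequent reciprocal classes, ts k+ br+ and ts+ k br, are the parental types, so the F1 was ts k+ br+ / ts+ k br.
The two rarest classes, ts+ k+ br+ and ts k br, are the double crossovers. Comparing them with the parentals, only the ts allele has switched, so ts is the middle locus and the order is k – ts – br.
Crossovers in the k–ts interval produce the single-crossover classes ts k br+ and ts+ k+ br (196 + 257 = 453) plus the double crossovers (61).
RF(k–ts) = (453 + 61) / 2464 = 514/2464 = 0.2086 → 20.9 centimorgans.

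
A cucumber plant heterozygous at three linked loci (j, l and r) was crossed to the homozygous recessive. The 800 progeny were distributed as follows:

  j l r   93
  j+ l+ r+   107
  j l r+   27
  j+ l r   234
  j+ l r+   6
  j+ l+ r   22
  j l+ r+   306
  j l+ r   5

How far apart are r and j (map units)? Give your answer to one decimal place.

26.4 map units

The two most frequent reciprocal classes, j+ l r and j l+ r+, are the parental types, so the F1 was j+ l r / j l+ r+.
The two rarest classes, j+ l r+ and j l+ r, are the double crossovers. Comparing them with the parentals, only the r allele has switched, so r is the middle locus and the order is j – r – l.
Crossovers in the j–r interval produce the single-crossover classes j l r and j+ l+ r+ (93 + 107 = 200) plus the double crossovers (11).
RF(j–r) = (200 + 11) / 800 = 211/800 = 0.2637 → 26.4 map units.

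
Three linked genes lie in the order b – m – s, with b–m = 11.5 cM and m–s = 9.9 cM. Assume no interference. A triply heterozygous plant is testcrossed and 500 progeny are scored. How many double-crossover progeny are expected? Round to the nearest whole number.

6

Map distances give recombination frequencies of 0.115 and 0.099 for the two intervals.
With no interference, expected double-crossover frequency = 0.115 × 0.099 = 0.01139.
Expected number = 0.01139 × 500 = 5.69 ≈ 6.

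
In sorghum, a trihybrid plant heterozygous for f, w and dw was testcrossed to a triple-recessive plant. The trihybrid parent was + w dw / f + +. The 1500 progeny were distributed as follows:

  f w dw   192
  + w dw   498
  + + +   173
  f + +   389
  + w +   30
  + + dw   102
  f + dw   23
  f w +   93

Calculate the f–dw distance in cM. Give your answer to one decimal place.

The two rarest classes, + w + and f + dw, are the double crossovers. Comparing them with the parentals, only the dw allele has switched, so dw is the middle locus and the order is f – dw – w.
Crossovers in the f–dw interval produce the single-crossover classes f w dw and + + + (192 + 173 = 365) plus the double crossovers (53).
RF(f–dw) = (365 + 53) / 1500 = 418/1500 = 0.2787 → 27.9 cM.

27.9 cM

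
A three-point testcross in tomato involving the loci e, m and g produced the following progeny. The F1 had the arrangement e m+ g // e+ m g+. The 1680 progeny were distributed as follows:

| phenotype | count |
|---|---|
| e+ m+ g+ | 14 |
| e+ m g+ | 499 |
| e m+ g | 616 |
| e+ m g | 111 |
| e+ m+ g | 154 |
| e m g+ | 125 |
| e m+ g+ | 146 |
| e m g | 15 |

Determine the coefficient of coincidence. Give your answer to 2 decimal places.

The two rarest classes, e m g and e+ m+ g+, are the double crossovers. Comparing them with the parentals, only the m allele has switched, so m is the middle locus and the order is e – m – g.
e–m: (279 + 29)/1680 = 0.1833; m–g: (257 + 29)/1680 = 0.1702.
Expected DCO frequency = 0.1833 × 0.1702 ≈ 0.03120; observed = 29/1680 ≈ 0.01726.
Coefficient of coincidence = 0.01726/0.03120 ≈ 0.55.

0.55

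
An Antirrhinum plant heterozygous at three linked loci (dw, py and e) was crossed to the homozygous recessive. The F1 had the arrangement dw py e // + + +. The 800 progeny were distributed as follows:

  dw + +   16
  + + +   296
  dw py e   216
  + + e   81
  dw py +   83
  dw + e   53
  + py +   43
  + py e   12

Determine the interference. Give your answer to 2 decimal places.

0.06

The two rarest classes, + py e and dw + +, are the double crossovers. Comparing them with the parentals, only the dw allele has switched, so dw is the middle locus and the order is py – dw – e.
py–dw: (96 + 28)/800 = 0.1550; dw–e: (164 + 28)/800 = 0.2400.
Expected DCO frequency = 0.1550 × 0.2400 ≈ 0.03720; observed = 28/800 ≈ 0.03500.
Coefficient of coincidence = 0.03500/0.03720 ≈ 0.94; interference = 1 − 0.94 = 0.06.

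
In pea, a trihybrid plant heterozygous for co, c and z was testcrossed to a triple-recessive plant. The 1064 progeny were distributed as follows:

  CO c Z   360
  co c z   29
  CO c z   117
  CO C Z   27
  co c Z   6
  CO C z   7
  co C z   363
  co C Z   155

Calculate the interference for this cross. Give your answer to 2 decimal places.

The two most frequent reciprocal classes, co C z and CO c Z, are the parental types, so the F1 was co C z / CO c Z.
The two rarest classes, CO C z and co c Z, are the double crossovers. Comparing them with the parentals, only the co allele has switched, so co is the middle locus and the order is c – co – z.
c–co: (56 + 13)/1064 = 0.0648; co–z: (272 + 13)/1064 = 0.2679.
Expected DCO frequency = 0.0648 × 0.2679 ≈ 0.01736; observed = 13/1064 ≈ 0.01222.
Coefficient of coincidence = 0.01222/0.01736 ≈ 0.70; interference = 1 − 0.70 = 0.30.

0.30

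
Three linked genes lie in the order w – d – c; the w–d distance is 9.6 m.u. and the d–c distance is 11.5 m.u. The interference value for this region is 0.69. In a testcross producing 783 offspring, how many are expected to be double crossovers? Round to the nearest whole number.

3

Map distances give recombination frequencies of 0.096 and 0.115 for the two intervals.
With interference 0.69 (so coincidence = 0.31), expected double-crossover frequency = 0.096 × 0.115 × 0.31 = 0.00342.
Expected number = 0.00342 × 783 = 2.68 ≈ 3.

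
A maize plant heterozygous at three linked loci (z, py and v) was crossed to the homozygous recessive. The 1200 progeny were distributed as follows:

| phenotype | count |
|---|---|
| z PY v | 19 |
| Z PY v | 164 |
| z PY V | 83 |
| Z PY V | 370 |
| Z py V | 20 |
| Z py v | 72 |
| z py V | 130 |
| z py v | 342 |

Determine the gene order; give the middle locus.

The two most frequent reciprocal classes, Z PY V and z py v, are the parental types, so the F1 was Z PY V / z py v.
The two rarest classes, Z py V and z PY v, are the double crossovers. Comparing them with the parentals, only the py allele has switched, so py is the middle locus and the order is v – py – z.

py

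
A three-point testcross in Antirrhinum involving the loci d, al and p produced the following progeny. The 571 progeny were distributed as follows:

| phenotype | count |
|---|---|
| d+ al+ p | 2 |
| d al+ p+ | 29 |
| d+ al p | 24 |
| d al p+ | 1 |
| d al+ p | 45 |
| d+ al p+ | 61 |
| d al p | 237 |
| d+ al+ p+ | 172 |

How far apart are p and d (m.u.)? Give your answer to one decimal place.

The two most frequent reciprocal classes, d al p and d+ al+ p+, are the parental types, so the F1 was d al p / d+ al+ p+.
The two rarest classes, d al p+ and d+ al+ p, are the double crossovers. Comparing them with the parentals, only the p allele has switched, so p is the middle locus and the order is d – p – al.
Crossovers in the d–p interval produce the single-crossover classes d+ al p and d al+ p+ (24 + 29 = 53) plus the double crossovers (3).
RF(d–p) = (53 + 3) / 571 = 56/571 = 0.0981 → 9.8 m.u.

9.8 m.u.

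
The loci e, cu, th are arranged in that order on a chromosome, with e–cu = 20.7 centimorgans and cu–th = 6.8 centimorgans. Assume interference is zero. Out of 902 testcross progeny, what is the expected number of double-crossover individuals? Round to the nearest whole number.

Map distances give recombination frequencies of 0.207 and 0.068 for the two intervals.
With no interference, expected double-crossover frequency = 0.207 × 0.068 = 0.01408.
Expected number = 0.01408 × 902 = 12.70 ≈ 13.

13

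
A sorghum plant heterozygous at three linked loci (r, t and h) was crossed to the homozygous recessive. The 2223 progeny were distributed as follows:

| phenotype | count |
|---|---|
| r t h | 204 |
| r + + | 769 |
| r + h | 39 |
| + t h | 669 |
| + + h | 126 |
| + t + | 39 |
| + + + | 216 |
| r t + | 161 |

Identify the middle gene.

h

The two most frequent reciprocal classes, + t h and r + +, are the parental types, so the F1 was + t h / r + +.
The two rarest classes, + t + and r + h, are the double crossovers. Comparing them with the parentals, only the h allele has switched, so h is the middle locus and the order is r – h – t.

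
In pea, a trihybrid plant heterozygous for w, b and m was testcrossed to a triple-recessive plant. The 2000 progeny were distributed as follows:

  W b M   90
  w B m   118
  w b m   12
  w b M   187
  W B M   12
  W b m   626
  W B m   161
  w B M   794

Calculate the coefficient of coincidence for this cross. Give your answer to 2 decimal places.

0.56

The two most frequent reciprocal classes, W b m and w B M, are the parental types, so the F1 was W b m / w B M.
The two rarest classes, w b m and W B M, are the double crossovers. Comparing them with the parentals, only the w allele has switched, so w is the middle locus and the order is m – w – b.
m–w: (208 + 24)/2000 = 0.1160; w–b: (348 + 24)/2000 = 0.1860.
Expected DCO frequency = 0.1160 × 0.1860 ≈ 0.02158; observed = 24/2000 ≈ 0.01200.
Coefficient of coincidence = 0.01200/0.02158 ≈ 0.56.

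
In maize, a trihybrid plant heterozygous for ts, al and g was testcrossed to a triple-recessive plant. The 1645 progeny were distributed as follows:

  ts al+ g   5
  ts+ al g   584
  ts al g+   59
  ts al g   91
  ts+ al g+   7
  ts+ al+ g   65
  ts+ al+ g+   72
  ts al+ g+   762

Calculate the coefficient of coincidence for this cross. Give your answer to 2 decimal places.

The two most frequent reciprocal classes, ts+ al g and ts al+ g+, are the parental types, so the F1 was ts+ al g / ts al+ g+.
The two rarest classes, ts+ al g+ and ts al+ g, are the double crossovers. Comparing them with the parentals, only the g allele has switched, so g is the middle locus and the order is ts – g – al.
ts–g: (163 + 12)/1645 = 0.1064; g–al: (124 + 12)/1645 = 0.0827.
Expected DCO frequency = 0.1064 × 0.0827 ≈ 0.00880; observed = 12/1645 ≈ 0.00729.
Coefficient of coincidence = 0.00729/0.00880 ≈ 0.83.

0.83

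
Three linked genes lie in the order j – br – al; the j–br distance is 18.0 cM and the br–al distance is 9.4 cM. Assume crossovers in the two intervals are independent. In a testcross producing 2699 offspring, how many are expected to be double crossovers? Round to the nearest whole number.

46

Map distances give recombination frequencies of 0.180 and 0.094 for the two intervals.
With no interference, expected double-crossover frequency = 0.180 × 0.094 = 0.01692.
Expected number = 0.01692 × 2699 = 45.67 ≈ 46.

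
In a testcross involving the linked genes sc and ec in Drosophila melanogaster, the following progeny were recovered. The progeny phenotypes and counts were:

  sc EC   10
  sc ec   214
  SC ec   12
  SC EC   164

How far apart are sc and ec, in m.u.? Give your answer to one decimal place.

5.5 m.u.

The two most frequent classes, SC EC (164) and sc ec (214), are the parental types, so the F1 was SC EC / sc ec.
The recombinant classes are SC ec and sc EC: 12 + 10 = 22.
Recombination frequency = 22/400 = 0.0550 ≈ 5.5%, i.e. 5.5 m.u.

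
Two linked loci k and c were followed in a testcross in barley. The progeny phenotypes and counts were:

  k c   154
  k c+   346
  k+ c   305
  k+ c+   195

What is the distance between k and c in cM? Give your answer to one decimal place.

34.9 cM

The two most frequent classes, k+ c (305) and k c+ (346), are the parental types, so the F1 was k+ c / k c+.
The recombinant classes are k+ c+ and k c: 195 + 154 = 349.
Recombination frequency = 349/1000 = 0.3490 ≈ 34.9%, i.e. 34.9 cM.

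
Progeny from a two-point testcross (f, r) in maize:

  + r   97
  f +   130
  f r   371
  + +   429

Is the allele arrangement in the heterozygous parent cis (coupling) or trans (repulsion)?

The two most frequent classes are + + (429) and f r (371); these are the parental (non-recombinant) types.
So the F1 carried + + on one chromosome and f r on the other — the recessive alleles are on the same chromosome (cis / coupling).

cis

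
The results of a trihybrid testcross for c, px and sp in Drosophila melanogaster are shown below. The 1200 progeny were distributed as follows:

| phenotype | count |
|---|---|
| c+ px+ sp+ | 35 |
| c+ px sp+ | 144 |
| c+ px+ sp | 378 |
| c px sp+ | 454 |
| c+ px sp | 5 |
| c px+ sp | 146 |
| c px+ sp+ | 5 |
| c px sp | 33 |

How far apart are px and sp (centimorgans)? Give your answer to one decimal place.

6.5 centimorgans

The two most frequent reciprocal classes, c+ px+ sp and c px sp+, are the parental types, so the F1 was c+ px+ sp / c px sp+.
The two rarest classes, c+ px sp and c px+ sp+, are the double crossovers. Comparing them with the parentals, only the px allele has switched, so px is the middle locus and the order is sp – px – c.
Crossovers in the sp–px interval produce the single-crossover classes c+ px+ sp+ and c px sp (35 + 33 = 68) plus the double crossovers (10).
RF(sp–px) = (68 + 10) / 1200 = 78/1200 = 0.0650 → 6.5 centimorgans.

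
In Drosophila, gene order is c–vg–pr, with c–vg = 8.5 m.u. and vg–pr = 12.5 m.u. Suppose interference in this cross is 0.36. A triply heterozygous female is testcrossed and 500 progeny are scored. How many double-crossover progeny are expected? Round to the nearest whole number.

3

Map distances give recombination frequencies of 0.085 and 0.125 for the two intervals.
With interference 0.36 (so coincidence = 0.64), expected double-crossover frequency = 0.085 × 0.125 × 0.64 = 0.00680.
Expected number = 0.00680 × 500 = 3.40 ≈ 3.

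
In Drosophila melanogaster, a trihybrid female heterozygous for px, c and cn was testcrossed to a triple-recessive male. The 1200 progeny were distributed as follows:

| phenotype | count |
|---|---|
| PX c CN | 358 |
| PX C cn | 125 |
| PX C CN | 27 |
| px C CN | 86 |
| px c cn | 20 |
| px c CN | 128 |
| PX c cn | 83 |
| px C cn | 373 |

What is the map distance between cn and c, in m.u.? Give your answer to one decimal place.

18.0 m.u.

The two most frequent reciprocal classes, px C cn and PX c CN, are the parental types, so the F1 was px C cn / PX c CN.
The two rarest classes, px c cn and PX C CN, are the double crossovers. Comparing them with the parentals, only the c allele has switched, so c is the middle locus and the order is cn – c – px.
Crossovers in the cn–c interval produce the single-crossover classes px C CN and PX c cn (86 + 83 = 169) plus the double crossovers (47).
RF(cn–c) = (169 + 47) / 1200 = 216/1200 = 0.1800 → 18.0 m.u.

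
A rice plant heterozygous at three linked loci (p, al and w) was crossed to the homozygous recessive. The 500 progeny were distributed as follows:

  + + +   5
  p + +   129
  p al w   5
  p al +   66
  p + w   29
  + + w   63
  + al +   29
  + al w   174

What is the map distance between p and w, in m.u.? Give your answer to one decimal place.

13.6 m.u.

The two most frequent reciprocal classes, p + + and + al w, are the parental types, so the F1 was p + + / + al w.
The two rarest classes, + + + and p al w, are the double crossovers. Comparing them with the parentals, only the p allele has switched, so p is the middle locus and the order is al – p – w.
Crossovers in the p–w interval produce the single-crossover classes p + w and + al + (29 + 29 = 58) plus the double crossovers (10).
RF(p–w) = (58 + 10) / 500 = 68/500 = 0.1360 → 13.6 m.u.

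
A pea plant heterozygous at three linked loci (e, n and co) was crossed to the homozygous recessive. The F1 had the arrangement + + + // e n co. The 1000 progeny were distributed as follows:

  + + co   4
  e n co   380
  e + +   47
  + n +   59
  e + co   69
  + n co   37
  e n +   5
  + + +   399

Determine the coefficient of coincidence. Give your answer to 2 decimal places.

The two rarest classes, + + co and e n +, are the double crossovers. Comparing them with the parentals, only the co allele has switched, so co is the middle locus and the order is e – co – n.
e–co: (84 + 9)/1000 = 0.0930; co–n: (128 + 9)/1000 = 0.1370.
Expected DCO frequency = 0.0930 × 0.1370 ≈ 0.01274; observed = 9/1000 ≈ 0.00900.
Coefficient of coincidence = 0.00900/0.01274 ≈ 0.71.

0.71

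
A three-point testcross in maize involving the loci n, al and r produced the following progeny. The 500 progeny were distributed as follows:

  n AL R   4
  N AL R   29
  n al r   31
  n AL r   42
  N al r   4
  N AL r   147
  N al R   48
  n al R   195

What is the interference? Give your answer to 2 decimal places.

0.40

The two most frequent reciprocal classes, n al R and N AL r, are the parental types, so the F1 was n al R / N AL r.
The two rarest classes, n AL R and N al r, are the double crossovers. Comparing them with the parentals, only the al allele has switched, so al is the middle locus and the order is r – al – n.
r–al: (60 + 8)/500 = 0.1360; al–n: (90 + 8)/500 = 0.1960.
Expected DCO frequency = 0.1360 × 0.1960 ≈ 0.02666; observed = 8/500 ≈ 0.01600.
Coefficient of coincidence = 0.01600/0.02666 ≈ 0.60; interference = 1 − 0.60 = 0.40.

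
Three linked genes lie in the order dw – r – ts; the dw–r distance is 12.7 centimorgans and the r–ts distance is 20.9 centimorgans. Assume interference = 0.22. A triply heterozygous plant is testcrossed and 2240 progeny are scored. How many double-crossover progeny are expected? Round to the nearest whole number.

Map distances give recombination frequencies of 0.127 and 0.209 for the two intervals.
With interference 0.22 (so coincidence = 0.78), expected double-crossover frequency = 0.127 × 0.209 × 0.78 = 0.02070.
Expected number = 0.02070 × 2240 = 46.38 ≈ 46.

46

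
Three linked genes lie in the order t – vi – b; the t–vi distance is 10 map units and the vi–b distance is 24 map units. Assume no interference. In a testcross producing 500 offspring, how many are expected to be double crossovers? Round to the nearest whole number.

12

Map distances give recombination frequencies of 0.100 and 0.240 for the two intervals.
With no interference, expected double-crossover frequency = 0.100 × 0.240 = 0.02400.
Expected number = 0.02400 × 500 = 12.00 ≈ 12.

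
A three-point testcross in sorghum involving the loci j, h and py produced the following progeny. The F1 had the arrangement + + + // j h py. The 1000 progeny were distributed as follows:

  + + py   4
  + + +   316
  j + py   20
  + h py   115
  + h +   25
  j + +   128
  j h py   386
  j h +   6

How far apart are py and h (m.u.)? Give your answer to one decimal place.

The two rarest classes, + + py and j h +, are the double crossovers. Comparing them with the parentals, only the py allele has switched, so py is the middle locus and the order is j – py – h.
Crossovers in the py–h interval produce the single-crossover classes + h + and j + py (25 + 20 = 45) plus the double crossovers (10).
RF(py–h) = (45 + 10) / 1000 = 55/1000 = 0.0550 → 5.5 m.u.

5.5 m.u.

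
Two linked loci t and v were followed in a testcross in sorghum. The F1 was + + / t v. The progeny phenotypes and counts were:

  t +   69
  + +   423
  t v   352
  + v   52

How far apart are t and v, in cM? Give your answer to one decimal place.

The recombinant classes are + v and t +: 52 + 69 = 121.
Recombination frequency = 121/896 = 0.1350 ≈ 13.5%, i.e. 13.5 cM.

13.5 cM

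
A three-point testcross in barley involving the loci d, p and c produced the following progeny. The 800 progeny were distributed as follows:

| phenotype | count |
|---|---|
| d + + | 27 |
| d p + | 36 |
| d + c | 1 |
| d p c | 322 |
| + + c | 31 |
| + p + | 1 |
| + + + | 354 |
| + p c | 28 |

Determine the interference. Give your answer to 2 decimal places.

The two most frequent reciprocal classes, d p c and + + +, are the parental types, so the F1 was d p c / + + +.
The two rarest classes, d + c and + p +, are the double crossovers. Comparing them with the parentals, only the p allele has switched, so p is the middle locus and the order is c – p – d.
c–p: (67 + 2)/800 = 0.0862; p–d: (55 + 2)/800 = 0.0712.
Expected DCO frequency = 0.0862 × 0.0712 ≈ 0.00614; observed = 2/800 ≈ 0.00250.
Coefficient of coincidence = 0.00250/0.00614 ≈ 0.41; interference = 1 − 0.41 = 0.59.

0.59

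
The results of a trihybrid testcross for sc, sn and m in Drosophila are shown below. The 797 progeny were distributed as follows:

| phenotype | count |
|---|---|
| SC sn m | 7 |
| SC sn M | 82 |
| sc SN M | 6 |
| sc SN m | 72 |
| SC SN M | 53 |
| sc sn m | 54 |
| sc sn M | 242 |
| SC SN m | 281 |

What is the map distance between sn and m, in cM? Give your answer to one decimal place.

15.1 cM

The two most frequent reciprocal classes, sc sn M and SC SN m, are the parental types, so the F1 was sc sn M / SC SN m.
The two rarest classes, sc SN M and SC sn m, are the double crossovers. Comparing them with the parentals, only the sn allele has switched, so sn is the middle locus and the order is m – sn – sc.
Crossovers in the m–sn interval produce the single-crossover classes sc sn m and SC SN M (54 + 53 = 107) plus the double crossovers (13).
RF(m–sn) = (107 + 13) / 797 = 120/797 = 0.1506 → 15.1 cM.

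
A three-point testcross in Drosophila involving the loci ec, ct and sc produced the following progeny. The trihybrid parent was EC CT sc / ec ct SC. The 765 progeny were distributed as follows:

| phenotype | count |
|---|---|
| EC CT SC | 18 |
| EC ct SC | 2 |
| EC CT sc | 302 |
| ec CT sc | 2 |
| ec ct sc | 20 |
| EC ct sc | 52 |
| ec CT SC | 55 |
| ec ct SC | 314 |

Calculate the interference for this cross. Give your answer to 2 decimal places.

The two rarest classes, ec CT sc and EC ct SC, are the double crossovers. Comparing them with the parentals, only the ec allele has switched, so ec is the middle locus and the order is ct – ec – sc.
ct–ec: (107 + 4)/765 = 0.1451; ec–sc: (38 + 4)/765 = 0.0549.
Expected DCO frequency = 0.1451 × 0.0549 ≈ 0.00797; observed = 4/765 ≈ 0.00523.
Coefficient of coincidence = 0.00523/0.00797 ≈ 0.66; interference = 1 − 0.66 = 0.34.

0.34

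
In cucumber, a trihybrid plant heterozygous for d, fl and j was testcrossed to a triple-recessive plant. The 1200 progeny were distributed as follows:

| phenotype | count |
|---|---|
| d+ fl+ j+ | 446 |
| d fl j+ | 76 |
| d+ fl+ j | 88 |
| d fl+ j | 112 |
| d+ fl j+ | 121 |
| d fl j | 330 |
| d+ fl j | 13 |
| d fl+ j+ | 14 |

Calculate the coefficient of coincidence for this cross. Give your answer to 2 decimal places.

The two most frequent reciprocal classes, d+ fl+ j+ and d fl j, are the parental types, so the F1 was d+ fl+ j+ / d fl j.
The two rarest classes, d fl+ j+ and d+ fl j, are the double crossovers. Comparing them with the parentals, only the d allele has switched, so d is the middle locus and the order is j – d – fl.
j–d: (164 + 27)/1200 = 0.1592; d–fl: (233 + 27)/1200 = 0.2167.
Expected DCO frequency = 0.1592 × 0.2167 ≈ 0.03450; observed = 27/1200 ≈ 0.02250.
Coefficient of coincidence = 0.02250/0.03450 ≈ 0.65.

0.65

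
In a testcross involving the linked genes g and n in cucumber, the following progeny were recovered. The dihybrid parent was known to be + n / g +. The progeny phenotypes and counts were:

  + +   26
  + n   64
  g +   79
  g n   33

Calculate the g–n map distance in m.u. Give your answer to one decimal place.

The recombinant classes are + + and g n: 26 + 33 = 59.
Recombination frequency = 59/202 = 0.2921 ≈ 29.2%, i.e. 29.2 m.u.

29.2 m.u.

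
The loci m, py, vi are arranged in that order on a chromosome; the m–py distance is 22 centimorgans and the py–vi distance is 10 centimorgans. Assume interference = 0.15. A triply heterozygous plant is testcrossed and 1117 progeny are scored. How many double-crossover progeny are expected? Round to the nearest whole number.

21

Map distances give recombination frequencies of 0.220 and 0.100 for the two intervals.
With interference 0.15 (so coincidence = 0.85), expected double-crossover frequency = 0.220 × 0.100 × 0.85 = 0.01870.
Expected number = 0.01870 × 1117 = 20.89 ≈ 21.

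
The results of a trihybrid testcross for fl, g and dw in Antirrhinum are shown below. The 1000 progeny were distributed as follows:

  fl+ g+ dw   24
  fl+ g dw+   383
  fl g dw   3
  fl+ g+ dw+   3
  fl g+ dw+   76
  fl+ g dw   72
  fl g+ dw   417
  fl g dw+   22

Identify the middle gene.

The two most frequent reciprocal classes, fl+ g dw+ and fl g+ dw, are the parental types, so the F1 was fl+ g dw+ / fl g+ dw.
The two rarest classes, fl+ g+ dw+ and fl g dw, are the double crossovers. Comparing them with the parentals, only the g allele has switched, so g is the middle locus and the order is fl – g – dw.

g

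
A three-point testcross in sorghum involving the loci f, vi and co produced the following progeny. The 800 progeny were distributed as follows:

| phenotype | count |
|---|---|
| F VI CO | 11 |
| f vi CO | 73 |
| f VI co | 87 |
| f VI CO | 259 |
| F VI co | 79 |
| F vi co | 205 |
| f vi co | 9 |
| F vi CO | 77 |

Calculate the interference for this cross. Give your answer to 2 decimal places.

0.49

The two most frequent reciprocal classes, f VI CO and F vi co, are the parental types, so the F1 was f VI CO / F vi co.
The two rarest classes, F VI CO and f vi co, are the double crossovers. Comparing them with the parentals, only the f allele has switched, so f is the middle locus and the order is co – f – vi.
co–f: (164 + 20)/800 = 0.2300; f–vi: (152 + 20)/800 = 0.2150.
Expected DCO frequency = 0.2300 × 0.2150 ≈ 0.04945; observed = 20/800 ≈ 0.02500.
Coefficient of coincidence = 0.02500/0.04945 ≈ 0.51; interference = 1 − 0.51 = 0.49.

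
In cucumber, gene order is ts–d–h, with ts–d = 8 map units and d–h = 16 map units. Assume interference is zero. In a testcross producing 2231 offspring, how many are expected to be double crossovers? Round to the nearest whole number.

Map distances give recombination frequencies of 0.080 and 0.160 for the two intervals.
With no interference, expected double-crossover frequency = 0.080 × 0.160 = 0.01280.
Expected number = 0.01280 × 2231 = 28.56 ≈ 29.

29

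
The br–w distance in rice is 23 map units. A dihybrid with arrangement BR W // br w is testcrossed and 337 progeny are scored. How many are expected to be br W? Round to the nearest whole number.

39

A map distance of 23 map units corresponds to a recombination frequency of 0.230.
The F1 is BR W / br w, so br W is a recombinant gamete class with expected frequency r/2 = 0.230/2 = 0.1150.
Expected number = 0.1150 × 337 = 38.76 ≈ 39.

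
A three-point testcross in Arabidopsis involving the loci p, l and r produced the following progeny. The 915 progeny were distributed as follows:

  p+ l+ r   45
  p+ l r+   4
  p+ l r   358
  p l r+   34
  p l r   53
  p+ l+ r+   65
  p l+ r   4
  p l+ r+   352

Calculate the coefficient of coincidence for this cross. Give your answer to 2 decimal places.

0.67

The two most frequent reciprocal classes, p+ l r and p l+ r+, are the parental types, so the F1 was p+ l r / p l+ r+.
The two rarest classes, p+ l r+ and p l+ r, are the double crossovers. Comparing them with the parentals, only the r allele has switched, so r is the middle locus and the order is l – r – p.
l–r: (79 + 8)/915 = 0.0951; r–p: (118 + 8)/915 = 0.1377.
Expected DCO frequency = 0.0951 × 0.1377 ≈ 0.01310; observed = 8/915 ≈ 0.00874.
Coefficient of coincidence = 0.00874/0.01310 ≈ 0.67.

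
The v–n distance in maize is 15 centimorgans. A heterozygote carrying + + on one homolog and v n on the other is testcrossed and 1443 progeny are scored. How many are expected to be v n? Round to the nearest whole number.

613

A map distance of 15 centimorgans corresponds to a recombination frequency of 0.150.
The F1 is + + / v n, so v n is a parental gamete class with expected frequency (1 − r)/2 = 0.850/2 = 0.4250.
Expected number = 0.4250 × 1443 = 613.27 ≈ 613.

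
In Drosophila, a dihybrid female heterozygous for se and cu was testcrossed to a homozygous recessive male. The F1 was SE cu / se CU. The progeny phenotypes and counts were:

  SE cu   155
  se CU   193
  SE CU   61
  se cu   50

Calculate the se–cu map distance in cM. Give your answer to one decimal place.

24.2 cM

The recombinant classes are SE CU and se cu: 61 + 50 = 111.
Recombination frequency = 111/459 = 0.2418 ≈ 24.2%, i.e. 24.2 cM.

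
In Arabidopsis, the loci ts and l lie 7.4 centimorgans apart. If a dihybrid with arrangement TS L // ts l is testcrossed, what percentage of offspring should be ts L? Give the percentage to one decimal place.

3.7%

A map distance of 7.4 centimorgans corresponds to a recombination frequency of 0.074.
The F1 is TS L / ts l, so ts L is a recombinant gamete class with expected frequency r/2 = 0.074/2 = 0.0370.
That is 0.0370 = 3.7% of the progeny.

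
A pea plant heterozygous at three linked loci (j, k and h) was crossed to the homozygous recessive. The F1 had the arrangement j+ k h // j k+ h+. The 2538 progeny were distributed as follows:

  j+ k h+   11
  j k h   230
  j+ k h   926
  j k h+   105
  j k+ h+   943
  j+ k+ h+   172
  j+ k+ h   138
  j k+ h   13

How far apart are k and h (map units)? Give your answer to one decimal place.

The two rarest classes, j+ k h+ and j k+ h, are the double crossovers. Comparing them with the parentals, only the h allele has switched, so h is the middle locus and the order is j – h – k.
Crossovers in the h–k interval produce the single-crossover classes j+ k+ h and j k h+ (138 + 105 = 243) plus the double crossovers (24).
RF(h–k) = (243 + 24) / 2538 = 267/2538 = 0.1052 → 10.5 map units.

10.5 map units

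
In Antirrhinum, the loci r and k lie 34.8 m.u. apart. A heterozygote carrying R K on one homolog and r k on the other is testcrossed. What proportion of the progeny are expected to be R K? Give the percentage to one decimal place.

32.6%

A map distance of 34.8 m.u. corresponds to a recombination frequency of 0.348.
The F1 is R K / r k, so R K is a parental gamete class with expected frequency (1 − r)/2 = 0.652/2 = 0.3260.
That is 0.3260 = 32.6% of the progeny.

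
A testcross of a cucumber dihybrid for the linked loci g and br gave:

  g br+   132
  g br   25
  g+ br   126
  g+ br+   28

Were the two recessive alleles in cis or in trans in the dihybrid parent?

trans

The two most frequent classes are g+ br (126) and g br+ (132); these are the parental (non-recombinant) types.
So the F1 carried g+ br on one chromosome and g br+ on the other — the recessive alleles are on opposite chromosomes (trans / repulsion).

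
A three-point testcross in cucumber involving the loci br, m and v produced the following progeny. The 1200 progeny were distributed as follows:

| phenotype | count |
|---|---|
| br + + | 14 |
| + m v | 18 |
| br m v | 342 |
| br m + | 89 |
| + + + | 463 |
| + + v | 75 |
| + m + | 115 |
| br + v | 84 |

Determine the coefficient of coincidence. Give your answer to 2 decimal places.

The two most frequent reciprocal classes, br m v and + + +, are the parental types, so the F1 was br m v / + + +.
The two rarest classes, + m v and br + +, are the double crossovers. Comparing them with the parentals, only the br allele has switched, so br is the middle locus and the order is v – br – m.
v–br: (164 + 32)/1200 = 0.1633; br–m: (199 + 32)/1200 = 0.1925.
Expected DCO frequency = 0.1633 × 0.1925 ≈ 0.03144; observed = 32/1200 ≈ 0.02667.
Coefficient of coincidence = 0.02667/0.03144 ≈ 0.85.

0.85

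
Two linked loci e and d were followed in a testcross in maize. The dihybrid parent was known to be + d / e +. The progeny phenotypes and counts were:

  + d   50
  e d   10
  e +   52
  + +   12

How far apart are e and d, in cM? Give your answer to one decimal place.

17.7 cM

The recombinant classes are + + and e d: 12 + 10 = 22.
Recombination frequency = 22/124 = 0.1774 ≈ 17.7%, i.e. 17.7 cM.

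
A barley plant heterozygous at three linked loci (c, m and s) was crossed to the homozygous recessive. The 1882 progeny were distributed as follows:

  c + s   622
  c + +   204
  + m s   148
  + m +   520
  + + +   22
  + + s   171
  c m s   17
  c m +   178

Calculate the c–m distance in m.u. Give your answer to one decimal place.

The two most frequent reciprocal classes, c + s and + m +, are the parental types, so the F1 was c + s / + m +.
The two rarest classes, c m s and + + +, are the double crossovers. Comparing them with the parentals, only the m allele has switched, so m is the middle locus and the order is c – m – s.
Crossovers in the c–m interval produce the single-crossover classes + + s and c m + (171 + 178 = 349) plus the double crossovers (39).
RF(c–m) = (349 + 39) / 1882 = 388/1882 = 0.2062 → 20.6 m.u.

20.6 m.u.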